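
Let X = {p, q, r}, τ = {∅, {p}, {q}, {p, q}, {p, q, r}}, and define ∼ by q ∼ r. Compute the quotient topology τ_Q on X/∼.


X/∼ = {[p], [q=r]}; |τ_Q| = 3.

Equivalence classes: [p], [q=r].
Quotient map π: X → X/∼ sends p ↦ [p], q ↦ [q=r], r ↦ [q=r].
For each subset V ⊆ X/∼, compute π^{-1}(V) ⊆ X and check whether π^{-1}(V) ∈ τ. V is open in τ_Q iff π^{-1}(V) ∈ τ.
  V = {}: π^{-1}(V) = ∅ ∈ τ ✓.
  V = {[p]}: π^{-1}(V) = {p} ∈ τ ✓.
  V = {[q=r]}: π^{-1}(V) = {q, r} ∉ τ ✗.
  V = {[p], [q=r]}: π^{-1}(V) = {p, q, r} ∈ τ ✓.
Open sets in the quotient: τ_Q = {{}, {[p]}, {[p], [q=r]}} (3 elements).


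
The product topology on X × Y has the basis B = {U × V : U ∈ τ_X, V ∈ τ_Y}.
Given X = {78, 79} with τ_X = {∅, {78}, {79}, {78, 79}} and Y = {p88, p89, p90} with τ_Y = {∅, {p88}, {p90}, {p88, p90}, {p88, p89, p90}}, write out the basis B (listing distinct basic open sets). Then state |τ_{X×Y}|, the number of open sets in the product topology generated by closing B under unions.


Basis B = {∅ × ∅, {78} × {p88}, {78} × {p90}, {79} × {p88}, {79} × {p90}, {78} × {p88, p90}, {78, 79} × {p88}, {78, 79} × {p90}, {79} × {p88, p90}, {78} × {p88, p89, p90}, {79} × {p88, p89, p90}, {78, 79} × {p88, p90}, {78, 79} × {p88, p89, p90}}; |τ_{X×Y}| = 25.

Enumerate products U × V with U ∈ τ_X, V ∈ τ_Y (deduplicated):
  ∅ × ∅ = {} (∅)
  {78} × {p88} = {(78,p88)}
  {78} × {p90} = {(78,p90)}
  {79} × {p88} = {(79,p88)}
  {79} × {p90} = {(79,p90)}
  {78} × {p88, p90} = {(78,p88), (78,p90)}
  {78, 79} × {p88} = {(78,p88), (79,p88)}
  {78, 79} × {p90} = {(78,p90), (79,p90)}
  {79} × {p88, p90} = {(79,p88), (79,p90)}
  {78} × {p88, p89, p90} = {(78,p88), (78,p89), (78,p90)}
  {79} × {p88, p89, p90} = {(79,p88), (79,p89), (79,p90)}
  {78, 79} × {p88, p90} = {(78,p88), (78,p90), (79,p88), (79,p90)}
  {78, 79} × {p88, p89, p90} = {(78,p88), (78,p89), (78,p90), (79,p88), (79,p89), (79,p90)}
These 13 distinct sets form the basis B.
Close under arbitrary unions to get τ_{X×Y}; counting gives |τ_{X×Y}| = 25.


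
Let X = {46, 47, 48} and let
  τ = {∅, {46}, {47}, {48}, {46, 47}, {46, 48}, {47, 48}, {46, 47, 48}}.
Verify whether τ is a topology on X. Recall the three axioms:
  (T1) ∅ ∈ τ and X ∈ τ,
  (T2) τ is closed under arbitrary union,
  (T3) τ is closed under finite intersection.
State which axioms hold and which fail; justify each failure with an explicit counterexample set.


τ IS a topology on X.

Axiom (T1): ∅ ∈ τ? Yes; X ∈ τ? Yes.
Axiom (T2/T3): check pairwise unions and intersections of members of τ.
All pairwise intersections and unions checked — each lies in τ. Therefore τ satisfies (T1), (T2), (T3): it IS a topology on X.


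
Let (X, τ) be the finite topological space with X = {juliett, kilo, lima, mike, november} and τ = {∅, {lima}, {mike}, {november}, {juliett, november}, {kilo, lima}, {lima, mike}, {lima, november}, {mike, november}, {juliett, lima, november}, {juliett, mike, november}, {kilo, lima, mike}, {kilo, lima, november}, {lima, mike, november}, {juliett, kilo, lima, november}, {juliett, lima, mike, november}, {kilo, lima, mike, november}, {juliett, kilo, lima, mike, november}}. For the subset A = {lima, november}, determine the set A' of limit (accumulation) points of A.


A' = {juliett, kilo}

For each x ∈ X, list the open sets U ∈ τ with x ∈ U, then check whether U ∩ (A ∖ {x}) ≠ ∅ for every such U.
  x = juliett: opens ∋ x are {juliett, november}, {juliett, lima, november}, {juliett, mike, november}, {juliett, kilo, lima, november}, {juliett, lima, mike, november}, {juliett, kilo, lima, mike, november}; each meets A ∖ {juliett}, so x IS a limit point.
  x = kilo: opens ∋ x are {kilo, lima}, {kilo, lima, mike}, {kilo, lima, november}, {juliett, kilo, lima, november}, {kilo, lima, mike, november}, {juliett, kilo, lima, mike, november}; each meets A ∖ {kilo}, so x IS a limit point.
  x = lima: open {lima} ∋ x has {lima} ∩ (A ∖ {lima}) = ∅, so x is NOT a limit point.
  x = mike: open {mike} ∋ x has {mike} ∩ (A ∖ {mike}) = ∅, so x is NOT a limit point.
  x = november: open {november} ∋ x has {november} ∩ (A ∖ {november}) = ∅, so x is NOT a limit point.
Collecting: A' = {juliett, kilo}.


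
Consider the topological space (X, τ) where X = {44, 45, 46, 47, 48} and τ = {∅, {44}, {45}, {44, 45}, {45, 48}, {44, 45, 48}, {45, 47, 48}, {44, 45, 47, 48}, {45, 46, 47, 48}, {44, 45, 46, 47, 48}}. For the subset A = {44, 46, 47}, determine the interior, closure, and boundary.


int(A) = {44}, cl(A) = {44, 46, 47}, ∂A = {46, 47}.

Closed sets in (X, τ) are complements of opens:
  closed(X, τ) = {∅, {44}, {46}, {44, 46}, {46, 47}, {44, 46, 47}, {46, 47, 48}, {44, 46, 47, 48}, {45, 46, 47, 48}, {44, 45, 46, 47, 48}}.
int(A) = ⋃ {U ∈ τ : U ⊆ A}. Opens contained in A: ∅, {44}.
Taking the union of these: int(A) = {44}.
cl(A) = ⋂ {C closed : A ⊆ C}. Closed sets containing A: {44, 46, 47}, {44, 46, 47, 48}, {44, 45, 46, 47, 48}.
Intersecting these: cl(A) = {44, 46, 47}.
∂A = cl(A) ∖ int(A) = {44, 46, 47} ∖ {44} = {46, 47}.


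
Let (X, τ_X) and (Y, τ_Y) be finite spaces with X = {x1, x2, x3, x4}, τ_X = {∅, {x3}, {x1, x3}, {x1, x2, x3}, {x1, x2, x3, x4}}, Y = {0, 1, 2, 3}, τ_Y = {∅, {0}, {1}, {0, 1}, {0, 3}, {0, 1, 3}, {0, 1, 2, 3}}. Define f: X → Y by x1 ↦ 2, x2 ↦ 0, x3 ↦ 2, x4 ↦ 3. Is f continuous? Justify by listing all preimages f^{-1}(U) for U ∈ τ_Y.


f is NOT continuous.

Compute f^{-1}(U) for each U ∈ τ_Y:
  U = ∅: f^{-1}(U) = ∅ ∈ τ_X ✓.
  U = {0}: f^{-1}(U) = {x2} ∉ τ_X ✗.
  U = {1}: f^{-1}(U) = ∅ ∈ τ_X ✓.
  U = {0, 1}: f^{-1}(U) = {x2} ∉ τ_X ✗.
  U = {0, 3}: f^{-1}(U) = {x2, x4} ∉ τ_X ✗.
  U = {0, 1, 3}: f^{-1}(U) = {x2, x4} ∉ τ_X ✗.
  U = {0, 1, 2, 3}: f^{-1}(U) = {x1, x2, x3, x4} ∈ τ_X ✓.
Found U = {0} with f^{-1}(U) = {x2} not in τ_X. Therefore f is NOT continuous.


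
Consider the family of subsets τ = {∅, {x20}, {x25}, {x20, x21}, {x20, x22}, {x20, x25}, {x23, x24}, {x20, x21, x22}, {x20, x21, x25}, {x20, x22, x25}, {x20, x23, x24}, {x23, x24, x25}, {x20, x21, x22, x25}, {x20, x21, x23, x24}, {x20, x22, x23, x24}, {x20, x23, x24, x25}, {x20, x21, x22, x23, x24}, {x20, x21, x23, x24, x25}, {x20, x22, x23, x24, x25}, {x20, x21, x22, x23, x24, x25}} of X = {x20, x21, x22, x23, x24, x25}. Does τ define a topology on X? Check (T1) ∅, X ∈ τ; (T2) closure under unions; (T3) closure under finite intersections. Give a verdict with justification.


τ IS a topology on X.

Axiom (T1): ∅ ∈ τ? Yes; X ∈ τ? Yes.
Axiom (T2/T3): check pairwise unions and intersections of members of τ.
All pairwise intersections and unions checked — each lies in τ. Therefore τ satisfies (T1), (T2), (T3): it IS a topology on X.


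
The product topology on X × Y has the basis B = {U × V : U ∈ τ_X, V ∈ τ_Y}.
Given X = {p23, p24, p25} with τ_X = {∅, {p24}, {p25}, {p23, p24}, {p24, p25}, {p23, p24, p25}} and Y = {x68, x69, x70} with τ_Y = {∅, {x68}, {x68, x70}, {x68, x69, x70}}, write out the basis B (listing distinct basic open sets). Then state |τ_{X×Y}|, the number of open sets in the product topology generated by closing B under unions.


Basis B = {∅ × ∅, {p24} × {x68}, {p25} × {x68}, {p23, p24} × {x68}, {p24} × {x68, x70}, {p24, p25} × {x68}, {p25} × {x68, x70}, {p23, p24, p25} × {x68}, {p24} × {x68, x69, x70}, {p25} × {x68, x69, x70}, {p23, p24} × {x68, x70}, {p24, p25} × {x68, x70}, {p23, p24} × {x68, x69, x70}, {p23, p24, p25} × {x68, x70}, {p24, p25} × {x68, x69, x70}, {p23, p24, p25} × {x68, x69, x70}}; |τ_{X×Y}| = 40.

Enumerate products U × V with U ∈ τ_X, V ∈ τ_Y (deduplicated):
  ∅ × ∅ = {} (∅)
  {p24} × {x68} = {(p24,x68)}
  {p25} × {x68} = {(p25,x68)}
  {p23, p24} × {x68} = {(p23,x68), (p24,x68)}
  {p24} × {x68, x70} = {(p24,x68), (p24,x70)}
  {p24, p25} × {x68} = {(p24,x68), (p25,x68)}
  {p25} × {x68, x70} = {(p25,x68), (p25,x70)}
  {p23, p24, p25} × {x68} = {(p23,x68), (p24,x68), (p25,x68)}
  {p24} × {x68, x69, x70} = {(p24,x68), (p24,x69), (p24,x70)}
  {p25} × {x68, x69, x70} = {(p25,x68), (p25,x69), (p25,x70)}
  {p23, p24} × {x68, x70} = {(p23,x68), (p23,x70), (p24,x68), (p24,x70)}
  {p24, p25} × {x68, x70} = {(p24,x68), (p24,x70), (p25,x68), (p25,x70)}
  {p23, p24} × {x68, x69, x70} = {(p23,x68), (p23,x69), (p23,x70), (p24,x68), (p24,x69), (p24,x70)}
  {p23, p24, p25} × {x68, x70} = {(p23,x68), (p23,x70), (p24,x68), (p24,x70), (p25,x68), (p25,x70)}
  {p24, p25} × {x68, x69, x70} = {(p24,x68), (p24,x69), (p24,x70), (p25,x68), (p25,x69), (p25,x70)}
  {p23, p24, p25} × {x68, x69, x70} = {(p23,x68), (p23,x69), (p23,x70), (p24,x68), (p24,x69), (p24,x70), (p25,x68), (p25,x69), (p25,x70)}
These 16 distinct sets form the basis B.
Close under arbitrary unions to get τ_{X×Y}; counting gives |τ_{X×Y}| = 40.


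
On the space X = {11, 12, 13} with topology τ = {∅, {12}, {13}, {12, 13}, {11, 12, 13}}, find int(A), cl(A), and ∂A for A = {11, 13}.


int(A) = {13}, cl(A) = {11, 13}, ∂A = {11}.

Closed sets in (X, τ) are complements of opens:
  closed(X, τ) = {∅, {11}, {11, 12}, {11, 13}, {11, 12, 13}}.
int(A) = ⋃ {U ∈ τ : U ⊆ A}. Opens contained in A: ∅, {13}.
Taking the union of these: int(A) = {13}.
cl(A) = ⋂ {C closed : A ⊆ C}. Closed sets containing A: {11, 13}, {11, 12, 13}.
Intersecting these: cl(A) = {11, 13}.
∂A = cl(A) ∖ int(A) = {11, 13} ∖ {13} = {11}.


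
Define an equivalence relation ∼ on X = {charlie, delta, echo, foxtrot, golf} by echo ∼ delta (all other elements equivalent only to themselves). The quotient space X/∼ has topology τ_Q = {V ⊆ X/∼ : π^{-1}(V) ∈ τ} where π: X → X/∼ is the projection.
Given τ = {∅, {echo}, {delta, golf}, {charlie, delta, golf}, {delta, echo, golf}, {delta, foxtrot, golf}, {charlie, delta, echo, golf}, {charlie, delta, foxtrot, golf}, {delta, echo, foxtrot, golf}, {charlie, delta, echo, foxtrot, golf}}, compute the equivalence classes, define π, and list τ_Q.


X/∼ = {[charlie], [delta=echo], [foxtrot], [golf]}; |τ_Q| = 5.

Equivalence classes: [charlie], [delta=echo], [foxtrot], [golf].
Quotient map π: X → X/∼ sends charlie ↦ [charlie], delta ↦ [delta=echo], echo ↦ [delta=echo], foxtrot ↦ [foxtrot], golf ↦ [golf].
For each subset V ⊆ X/∼, compute π^{-1}(V) ⊆ X and check whether π^{-1}(V) ∈ τ. V is open in τ_Q iff π^{-1}(V) ∈ τ.
  V = {}: π^{-1}(V) = ∅ ∈ τ ✓.
  V = {[charlie]}: π^{-1}(V) = {charlie} ∉ τ ✗.
  V = {[delta=echo]}: π^{-1}(V) = {delta, echo} ∉ τ ✗.
  V = {[charlie], [delta=echo]}: π^{-1}(V) = {charlie, delta, echo} ∉ τ ✗.
  V = {[foxtrot]}: π^{-1}(V) = {foxtrot} ∉ τ ✗.
  V = {[charlie], [foxtrot]}: π^{-1}(V) = {charlie, foxtrot} ∉ τ ✗.
  V = {[delta=echo], [foxtrot]}: π^{-1}(V) = {delta, echo, foxtrot} ∉ τ ✗.
  V = {[charlie], [delta=echo], [foxtrot]}: π^{-1}(V) = {charlie, delta, echo, foxtrot} ∉ τ ✗.
  V = {[golf]}: π^{-1}(V) = {golf} ∉ τ ✗.
  V = {[charlie], [golf]}: π^{-1}(V) = {charlie, golf} ∉ τ ✗.
  V = {[delta=echo], [golf]}: π^{-1}(V) = {delta, echo, golf} ∈ τ ✓.
  V = {[charlie], [delta=echo], [golf]}: π^{-1}(V) = {charlie, delta, echo, golf} ∈ τ ✓.
  V = {[foxtrot], [golf]}: π^{-1}(V) = {foxtrot, golf} ∉ τ ✗.
  V = {[charlie], [foxtrot], [golf]}: π^{-1}(V) = {charlie, foxtrot, golf} ∉ τ ✗.
  V = {[delta=echo], [foxtrot], [golf]}: π^{-1}(V) = {delta, echo, foxtrot, golf} ∈ τ ✓.
  V = {[charlie], [delta=echo], [foxtrot], [golf]}: π^{-1}(V) = {charlie, delta, echo, foxtrot, golf} ∈ τ ✓.
Open sets in the quotient: τ_Q = {{}, {[delta=echo], [golf]}, {[charlie], [delta=echo], [golf]}, {[delta=echo], [foxtrot], [golf]}, {[charlie], [delta=echo], [foxtrot], [golf]}} (5 elements).


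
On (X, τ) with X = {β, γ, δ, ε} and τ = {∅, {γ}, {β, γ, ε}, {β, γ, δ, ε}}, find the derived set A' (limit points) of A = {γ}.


A' = {β, δ, ε}

For each x ∈ X, list the open sets U ∈ τ with x ∈ U, then check whether U ∩ (A ∖ {x}) ≠ ∅ for every such U.
  x = β: opens ∋ x are {β, γ, ε}, {β, γ, δ, ε}; each meets A ∖ {β}, so x IS a limit point.
  x = γ: open {γ} ∋ x has {γ} ∩ (A ∖ {γ}) = ∅, so x is NOT a limit point.
  x = δ: opens ∋ x are {β, γ, δ, ε}; each meets A ∖ {δ}, so x IS a limit point.
  x = ε: opens ∋ x are {β, γ, ε}, {β, γ, δ, ε}; each meets A ∖ {ε}, so x IS a limit point.
Collecting: A' = {β, δ, ε}.


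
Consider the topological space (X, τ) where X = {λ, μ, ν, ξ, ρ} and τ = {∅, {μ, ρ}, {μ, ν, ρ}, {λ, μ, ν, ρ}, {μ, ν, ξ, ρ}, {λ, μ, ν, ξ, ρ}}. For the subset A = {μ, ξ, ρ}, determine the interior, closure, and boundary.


int(A) = {μ, ρ}, cl(A) = {λ, μ, ν, ξ, ρ}, ∂A = {λ, ν, ξ}.

Closed sets in (X, τ) are complements of opens:
  closed(X, τ) = {∅, {λ}, {ξ}, {λ, ξ}, {λ, ν, ξ}, {λ, μ, ν, ξ, ρ}}.
int(A) = ⋃ {U ∈ τ : U ⊆ A}. Opens contained in A: ∅, {μ, ρ}.
Taking the union of these: int(A) = {μ, ρ}.
cl(A) = ⋂ {C closed : A ⊆ C}. Closed sets containing A: {λ, μ, ν, ξ, ρ}.
Intersecting these: cl(A) = {λ, μ, ν, ξ, ρ}.
∂A = cl(A) ∖ int(A) = {λ, μ, ν, ξ, ρ} ∖ {μ, ρ} = {λ, ν, ξ}.


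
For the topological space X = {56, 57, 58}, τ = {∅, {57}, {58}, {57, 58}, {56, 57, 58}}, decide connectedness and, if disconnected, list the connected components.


(X, τ) is connected.

Find clopen sets (U ∈ τ with X ∖ U ∈ τ):
  U = ∅, X ∖ U = {56, 57, 58} — both open, so U is clopen.
  U = {56, 57, 58}, X ∖ U = ∅ — both open, so U is clopen.
Only trivial clopens (∅ and X) exist, so (X, τ) is connected.
Compute connected components by grouping points that agree on all clopens:
  component: {56, 57, 58}


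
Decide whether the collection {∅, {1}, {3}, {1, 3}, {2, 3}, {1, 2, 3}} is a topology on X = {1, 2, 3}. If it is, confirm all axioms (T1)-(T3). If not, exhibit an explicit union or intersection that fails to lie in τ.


τ IS a topology on X.

Axiom (T1): ∅ ∈ τ? Yes; X ∈ τ? Yes.
Axiom (T2/T3): check pairwise unions and intersections of members of τ.
All pairwise intersections and unions checked — each lies in τ. Therefore τ satisfies (T1), (T2), (T3): it IS a topology on X.


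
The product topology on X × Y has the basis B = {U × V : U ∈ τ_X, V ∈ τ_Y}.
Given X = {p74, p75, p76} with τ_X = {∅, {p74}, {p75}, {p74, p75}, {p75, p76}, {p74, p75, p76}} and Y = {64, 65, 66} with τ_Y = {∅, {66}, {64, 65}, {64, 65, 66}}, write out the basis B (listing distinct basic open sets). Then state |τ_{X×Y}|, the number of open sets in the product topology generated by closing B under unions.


Basis B = {∅ × ∅, {p74} × {66}, {p75} × {66}, {p74} × {64, 65}, {p74, p75} × {66}, {p75} × {64, 65}, {p75, p76} × {66}, {p74} × {64, 65, 66}, {p74, p75, p76} × {66}, {p75} × {64, 65, 66}, {p74, p75} × {64, 65}, {p75, p76} × {64, 65}, {p74, p75} × {64, 65, 66}, {p74, p75, p76} × {64, 65}, {p75, p76} × {64, 65, 66}, {p74, p75, p76} × {64, 65, 66}}; |τ_{X×Y}| = 36.

Enumerate products U × V with U ∈ τ_X, V ∈ τ_Y (deduplicated):
  ∅ × ∅ = {} (∅)
  {p74} × {66} = {(p74,66)}
  {p75} × {66} = {(p75,66)}
  {p74} × {64, 65} = {(p74,64), (p74,65)}
  {p74, p75} × {66} = {(p74,66), (p75,66)}
  {p75} × {64, 65} = {(p75,64), (p75,65)}
  {p75, p76} × {66} = {(p75,66), (p76,66)}
  {p74} × {64, 65, 66} = {(p74,64), (p74,65), (p74,66)}
  {p74, p75, p76} × {66} = {(p74,66), (p75,66), (p76,66)}
  {p75} × {64, 65, 66} = {(p75,64), (p75,65), (p75,66)}
  {p74, p75} × {64, 65} = {(p74,64), (p74,65), (p75,64), (p75,65)}
  {p75, p76} × {64, 65} = {(p75,64), (p75,65), (p76,64), (p76,65)}
  {p74, p75} × {64, 65, 66} = {(p74,64), (p74,65), (p74,66), (p75,64), (p75,65), (p75,66)}
  {p74, p75, p76} × {64, 65} = {(p74,64), (p74,65), (p75,64), (p75,65), (p76,64), (p76,65)}
  {p75, p76} × {64, 65, 66} = {(p75,64), (p75,65), (p75,66), (p76,64), (p76,65), (p76,66)}
  {p74, p75, p76} × {64, 65, 66} = {(p74,64), (p74,65), (p74,66), (p75,64), (p75,65), (p75,66), (p76,64), (p76,65), (p76,66)}
These 16 distinct sets form the basis B.
Close under arbitrary unions to get τ_{X×Y}; counting gives |τ_{X×Y}| = 36.


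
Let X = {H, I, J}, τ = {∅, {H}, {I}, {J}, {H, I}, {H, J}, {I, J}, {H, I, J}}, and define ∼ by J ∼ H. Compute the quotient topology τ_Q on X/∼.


X/∼ = {[H=J], [I]}; |τ_Q| = 4.

Equivalence classes: [H=J], [I].
Quotient map π: X → X/∼ sends H ↦ [H=J], I ↦ [I], J ↦ [H=J].
For each subset V ⊆ X/∼, compute π^{-1}(V) ⊆ X and check whether π^{-1}(V) ∈ τ. V is open in τ_Q iff π^{-1}(V) ∈ τ.
  V = {}: π^{-1}(V) = ∅ ∈ τ ✓.
  V = {[H=J]}: π^{-1}(V) = {H, J} ∈ τ ✓.
  V = {[I]}: π^{-1}(V) = {I} ∈ τ ✓.
  V = {[H=J], [I]}: π^{-1}(V) = {H, I, J} ∈ τ ✓.
Open sets in the quotient: τ_Q = {{}, {[H=J]}, {[I]}, {[H=J], [I]}} (4 elements).


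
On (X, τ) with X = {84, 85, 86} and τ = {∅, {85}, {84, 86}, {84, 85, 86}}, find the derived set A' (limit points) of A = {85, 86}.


A' = {84}

For each x ∈ X, list the open sets U ∈ τ with x ∈ U, then check whether U ∩ (A ∖ {x}) ≠ ∅ for every such U.
  x = 84: opens ∋ x are {84, 86}, {84, 85, 86}; each meets A ∖ {84}, so x IS a limit point.
  x = 85: open {85} ∋ x has {85} ∩ (A ∖ {85}) = ∅, so x is NOT a limit point.
  x = 86: open {84, 86} ∋ x has {84, 86} ∩ (A ∖ {86}) = ∅, so x is NOT a limit point.
Collecting: A' = {84}.


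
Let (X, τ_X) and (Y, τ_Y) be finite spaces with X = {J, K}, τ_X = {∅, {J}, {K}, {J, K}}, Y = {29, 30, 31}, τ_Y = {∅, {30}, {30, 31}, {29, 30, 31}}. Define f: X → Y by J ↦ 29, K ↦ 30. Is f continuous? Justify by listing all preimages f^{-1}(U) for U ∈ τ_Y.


f IS continuous.

Compute f^{-1}(U) for each U ∈ τ_Y:
  U = ∅: f^{-1}(U) = ∅ ∈ τ_X ✓.
  U = {30}: f^{-1}(U) = {K} ∈ τ_X ✓.
  U = {30, 31}: f^{-1}(U) = {K} ∈ τ_X ✓.
  U = {29, 30, 31}: f^{-1}(U) = {J, K} ∈ τ_X ✓.
Every preimage lies in τ_X, so f IS continuous.


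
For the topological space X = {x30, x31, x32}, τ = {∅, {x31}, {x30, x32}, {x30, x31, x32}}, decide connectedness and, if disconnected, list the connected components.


(X, τ) is disconnected; components = [{x31}, {x30, x32}].

Find clopen sets (U ∈ τ with X ∖ U ∈ τ):
  U = ∅, X ∖ U = {x30, x31, x32} — both open, so U is clopen.
  U = {x31}, X ∖ U = {x30, x32} — both open, so U is clopen.
  U = {x30, x32}, X ∖ U = {x31} — both open, so U is clopen.
  U = {x30, x31, x32}, X ∖ U = ∅ — both open, so U is clopen.
Nontrivial clopen(s) exist: e.g. {x31}. So (X, τ) is disconnected.
Compute connected components by grouping points that agree on all clopens:
  component: {x31}
  component: {x30, x32}


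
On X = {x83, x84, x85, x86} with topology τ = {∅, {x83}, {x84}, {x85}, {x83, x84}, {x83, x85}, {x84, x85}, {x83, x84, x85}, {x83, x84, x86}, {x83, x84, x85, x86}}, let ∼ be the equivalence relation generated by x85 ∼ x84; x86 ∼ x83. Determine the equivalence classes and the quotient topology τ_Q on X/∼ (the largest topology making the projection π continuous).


X/∼ = {[x83=x86], [x84=x85]}; |τ_Q| = 3.

Equivalence classes: [x83=x86], [x84=x85].
Quotient map π: X → X/∼ sends x83 ↦ [x83=x86], x84 ↦ [x84=x85], x85 ↦ [x84=x85], x86 ↦ [x83=x86].
For each subset V ⊆ X/∼, compute π^{-1}(V) ⊆ X and check whether π^{-1}(V) ∈ τ. V is open in τ_Q iff π^{-1}(V) ∈ τ.
  V = {}: π^{-1}(V) = ∅ ∈ τ ✓.
  V = {[x83=x86]}: π^{-1}(V) = {x83, x86} ∉ τ ✗.
  V = {[x84=x85]}: π^{-1}(V) = {x84, x85} ∈ τ ✓.
  V = {[x83=x86], [x84=x85]}: π^{-1}(V) = {x83, x84, x85, x86} ∈ τ ✓.
Open sets in the quotient: τ_Q = {{}, {[x84=x85]}, {[x83=x86], [x84=x85]}} (3 elements).


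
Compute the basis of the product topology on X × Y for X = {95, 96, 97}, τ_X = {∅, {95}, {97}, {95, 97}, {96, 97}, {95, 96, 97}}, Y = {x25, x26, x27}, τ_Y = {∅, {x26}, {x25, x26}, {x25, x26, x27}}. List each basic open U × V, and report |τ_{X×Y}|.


Basis B = {∅ × ∅, {95} × {x26}, {97} × {x26}, {95} × {x25, x26}, {95, 97} × {x26}, {96, 97} × {x26}, {97} × {x25, x26}, {95} × {x25, x26, x27}, {95, 96, 97} × {x26}, {97} × {x25, x26, x27}, {95, 97} × {x25, x26}, {96, 97} × {x25, x26}, {95, 97} × {x25, x26, x27}, {95, 96, 97} × {x25, x26}, {96, 97} × {x25, x26, x27}, {95, 96, 97} × {x25, x26, x27}}; |τ_{X×Y}| = 40.

Enumerate products U × V with U ∈ τ_X, V ∈ τ_Y (deduplicated):
  ∅ × ∅ = {} (∅)
  {95} × {x26} = {(95,x26)}
  {97} × {x26} = {(97,x26)}
  {95} × {x25, x26} = {(95,x25), (95,x26)}
  {95, 97} × {x26} = {(95,x26), (97,x26)}
  {96, 97} × {x26} = {(96,x26), (97,x26)}
  {97} × {x25, x26} = {(97,x25), (97,x26)}
  {95} × {x25, x26, x27} = {(95,x25), (95,x26), (95,x27)}
  {95, 96, 97} × {x26} = {(95,x26), (96,x26), (97,x26)}
  {97} × {x25, x26, x27} = {(97,x25), (97,x26), (97,x27)}
  {95, 97} × {x25, x26} = {(95,x25), (95,x26), (97,x25), (97,x26)}
  {96, 97} × {x25, x26} = {(96,x25), (96,x26), (97,x25), (97,x26)}
  {95, 97} × {x25, x26, x27} = {(95,x25), (95,x26), (95,x27), (97,x25), (97,x26), (97,x27)}
  {95, 96, 97} × {x25, x26} = {(95,x25), (95,x26), (96,x25), (96,x26), (97,x25), (97,x26)}
  {96, 97} × {x25, x26, x27} = {(96,x25), (96,x26), (96,x27), (97,x25), (97,x26), (97,x27)}
  {95, 96, 97} × {x25, x26, x27} = {(95,x25), (95,x26), (95,x27), (96,x25), (96,x26), (96,x27), (97,x25), (97,x26), (97,x27)}
These 16 distinct sets form the basis B.
Close under arbitrary unions to get τ_{X×Y}; counting gives |τ_{X×Y}| = 40.


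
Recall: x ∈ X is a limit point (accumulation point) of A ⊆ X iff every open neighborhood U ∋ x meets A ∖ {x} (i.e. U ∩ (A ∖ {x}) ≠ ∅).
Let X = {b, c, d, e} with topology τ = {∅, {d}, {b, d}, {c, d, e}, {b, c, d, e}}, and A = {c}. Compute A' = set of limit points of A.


A' = {e}

For each x ∈ X, list the open sets U ∈ τ with x ∈ U, then check whether U ∩ (A ∖ {x}) ≠ ∅ for every such U.
  x = b: open {b, d} ∋ x has {b, d} ∩ (A ∖ {b}) = ∅, so x is NOT a limit point.
  x = c: open {c, d, e} ∋ x has {c, d, e} ∩ (A ∖ {c}) = ∅, so x is NOT a limit point.
  x = d: open {d} ∋ x has {d} ∩ (A ∖ {d}) = ∅, so x is NOT a limit point.
  x = e: opens ∋ x are {c, d, e}, {b, c, d, e}; each meets A ∖ {e}, so x IS a limit point.
Collecting: A' = {e}.


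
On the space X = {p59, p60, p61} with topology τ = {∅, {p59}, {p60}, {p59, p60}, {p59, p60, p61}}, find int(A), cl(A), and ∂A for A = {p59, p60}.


int(A) = {p59, p60}, cl(A) = {p59, p60, p61}, ∂A = {p61}.

Closed sets in (X, τ) are complements of opens:
  closed(X, τ) = {∅, {p61}, {p59, p61}, {p60, p61}, {p59, p60, p61}}.
int(A) = ⋃ {U ∈ τ : U ⊆ A}. Opens contained in A: ∅, {p59}, {p60}, {p59, p60}.
Taking the union of these: int(A) = {p59, p60}.
cl(A) = ⋂ {C closed : A ⊆ C}. Closed sets containing A: {p59, p60, p61}.
Intersecting these: cl(A) = {p59, p60, p61}.
∂A = cl(A) ∖ int(A) = {p59, p60, p61} ∖ {p59, p60} = {p61}.


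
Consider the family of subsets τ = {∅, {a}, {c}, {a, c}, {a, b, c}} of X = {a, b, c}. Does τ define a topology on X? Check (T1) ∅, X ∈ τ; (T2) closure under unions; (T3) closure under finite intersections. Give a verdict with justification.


τ IS a topology on X.

Axiom (T1): ∅ ∈ τ? Yes; X ∈ τ? Yes.
Axiom (T2/T3): check pairwise unions and intersections of members of τ.
All pairwise intersections and unions checked — each lies in τ. Therefore τ satisfies (T1), (T2), (T3): it IS a topology on X.


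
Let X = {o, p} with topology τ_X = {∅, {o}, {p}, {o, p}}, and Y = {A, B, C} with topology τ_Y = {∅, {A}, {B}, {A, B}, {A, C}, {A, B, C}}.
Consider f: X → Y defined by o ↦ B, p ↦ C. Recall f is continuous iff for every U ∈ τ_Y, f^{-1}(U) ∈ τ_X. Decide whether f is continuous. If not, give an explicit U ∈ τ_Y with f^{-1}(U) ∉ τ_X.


f IS continuous.

Compute f^{-1}(U) for each U ∈ τ_Y:
  U = ∅: f^{-1}(U) = ∅ ∈ τ_X ✓.
  U = {A}: f^{-1}(U) = ∅ ∈ τ_X ✓.
  U = {B}: f^{-1}(U) = {o} ∈ τ_X ✓.
  U = {A, B}: f^{-1}(U) = {o} ∈ τ_X ✓.
  U = {A, C}: f^{-1}(U) = {p} ∈ τ_X ✓.
  U = {A, B, C}: f^{-1}(U) = {o, p} ∈ τ_X ✓.
Every preimage lies in τ_X, so f IS continuous.


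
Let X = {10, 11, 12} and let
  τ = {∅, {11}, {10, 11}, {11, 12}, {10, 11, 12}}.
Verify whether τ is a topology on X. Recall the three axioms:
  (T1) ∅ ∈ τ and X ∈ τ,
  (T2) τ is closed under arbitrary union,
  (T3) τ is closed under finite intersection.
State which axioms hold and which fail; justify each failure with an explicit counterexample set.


τ IS a topology on X.

Axiom (T1): ∅ ∈ τ? Yes; X ∈ τ? Yes.
Axiom (T2/T3): check pairwise unions and intersections of members of τ.
All pairwise intersections and unions checked — each lies in τ. Therefore τ satisfies (T1), (T2), (T3): it IS a topology on X.


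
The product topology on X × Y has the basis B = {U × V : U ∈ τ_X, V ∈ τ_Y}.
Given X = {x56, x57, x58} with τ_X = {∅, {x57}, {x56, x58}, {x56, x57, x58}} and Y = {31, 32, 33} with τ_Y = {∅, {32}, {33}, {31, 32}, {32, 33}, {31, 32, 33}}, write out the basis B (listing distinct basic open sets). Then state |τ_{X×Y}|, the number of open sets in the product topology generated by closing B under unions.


Basis B = {∅ × ∅, {x57} × {32}, {x57} × {33}, {x56, x58} × {32}, {x56, x58} × {33}, {x57} × {31, 32}, {x57} × {32, 33}, {x56, x57, x58} × {32}, {x56, x57, x58} × {33}, {x57} × {31, 32, 33}, {x56, x58} × {31, 32}, {x56, x58} × {32, 33}, {x56, x58} × {31, 32, 33}, {x56, x57, x58} × {31, 32}, {x56, x57, x58} × {32, 33}, {x56, x57, x58} × {31, 32, 33}}; |τ_{X×Y}| = 36.

Enumerate products U × V with U ∈ τ_X, V ∈ τ_Y (deduplicated):
  ∅ × ∅ = {} (∅)
  {x57} × {32} = {(x57,32)}
  {x57} × {33} = {(x57,33)}
  {x56, x58} × {32} = {(x56,32), (x58,32)}
  {x56, x58} × {33} = {(x56,33), (x58,33)}
  {x57} × {31, 32} = {(x57,31), (x57,32)}
  {x57} × {32, 33} = {(x57,32), (x57,33)}
  {x56, x57, x58} × {32} = {(x56,32), (x57,32), (x58,32)}
  {x56, x57, x58} × {33} = {(x56,33), (x57,33), (x58,33)}
  {x57} × {31, 32, 33} = {(x57,31), (x57,32), (x57,33)}
  {x56, x58} × {31, 32} = {(x56,31), (x56,32), (x58,31), (x58,32)}
  {x56, x58} × {32, 33} = {(x56,32), (x56,33), (x58,32), (x58,33)}
  {x56, x58} × {31, 32, 33} = {(x56,31), (x56,32), (x56,33), (x58,31), (x58,32), (x58,33)}
  {x56, x57, x58} × {31, 32} = {(x56,31), (x56,32), (x57,31), (x57,32), (x58,31), (x58,32)}
  {x56, x57, x58} × {32, 33} = {(x56,32), (x56,33), (x57,32), (x57,33), (x58,32), (x58,33)}
  {x56, x57, x58} × {31, 32, 33} = {(x56,31), (x56,32), (x56,33), (x57,31), (x57,32), (x57,33), (x58,31), (x58,32), (x58,33)}
These 16 distinct sets form the basis B.
Close under arbitrary unions to get τ_{X×Y}; counting gives |τ_{X×Y}| = 36.


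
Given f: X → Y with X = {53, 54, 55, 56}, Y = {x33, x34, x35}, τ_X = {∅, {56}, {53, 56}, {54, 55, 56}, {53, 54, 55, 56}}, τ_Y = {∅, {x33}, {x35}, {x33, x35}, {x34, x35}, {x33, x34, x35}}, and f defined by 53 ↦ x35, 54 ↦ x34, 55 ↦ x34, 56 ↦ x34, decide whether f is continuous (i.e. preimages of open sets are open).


f is NOT continuous.

Compute f^{-1}(U) for each U ∈ τ_Y:
  U = ∅: f^{-1}(U) = ∅ ∈ τ_X ✓.
  U = {x33}: f^{-1}(U) = ∅ ∈ τ_X ✓.
  U = {x35}: f^{-1}(U) = {53} ∉ τ_X ✗.
  U = {x33, x35}: f^{-1}(U) = {53} ∉ τ_X ✗.
  U = {x34, x35}: f^{-1}(U) = {53, 54, 55, 56} ∈ τ_X ✓.
  U = {x33, x34, x35}: f^{-1}(U) = {53, 54, 55, 56} ∈ τ_X ✓.
Found U = {x35} with f^{-1}(U) = {53} not in τ_X. Therefore f is NOT continuous.


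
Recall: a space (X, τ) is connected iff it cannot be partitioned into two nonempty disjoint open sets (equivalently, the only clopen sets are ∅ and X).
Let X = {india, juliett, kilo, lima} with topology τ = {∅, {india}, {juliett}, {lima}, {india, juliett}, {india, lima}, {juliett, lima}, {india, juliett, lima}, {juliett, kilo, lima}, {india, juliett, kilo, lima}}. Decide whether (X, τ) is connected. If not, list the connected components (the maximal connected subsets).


(X, τ) is disconnected; components = [{india}, {juliett, kilo, lima}].

Find clopen sets (U ∈ τ with X ∖ U ∈ τ):
  U = ∅, X ∖ U = {india, juliett, kilo, lima} — both open, so U is clopen.
  U = {india}, X ∖ U = {juliett, kilo, lima} — both open, so U is clopen.
  U = {juliett, kilo, lima}, X ∖ U = {india} — both open, so U is clopen.
  U = {india, juliett, kilo, lima}, X ∖ U = ∅ — both open, so U is clopen.
Nontrivial clopen(s) exist: e.g. {juliett, kilo, lima}. So (X, τ) is disconnected.
Compute connected components by grouping points that agree on all clopens:
  component: {india}
  component: {juliett, kilo, lima}


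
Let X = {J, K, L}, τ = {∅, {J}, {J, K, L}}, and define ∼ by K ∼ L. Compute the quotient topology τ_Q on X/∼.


X/∼ = {[J], [K=L]}; |τ_Q| = 3.

Equivalence classes: [J], [K=L].
Quotient map π: X → X/∼ sends J ↦ [J], K ↦ [K=L], L ↦ [K=L].
For each subset V ⊆ X/∼, compute π^{-1}(V) ⊆ X and check whether π^{-1}(V) ∈ τ. V is open in τ_Q iff π^{-1}(V) ∈ τ.
  V = {}: π^{-1}(V) = ∅ ∈ τ ✓.
  V = {[J]}: π^{-1}(V) = {J} ∈ τ ✓.
  V = {[K=L]}: π^{-1}(V) = {K, L} ∉ τ ✗.
  V = {[J], [K=L]}: π^{-1}(V) = {J, K, L} ∈ τ ✓.
Open sets in the quotient: τ_Q = {{}, {[J]}, {[J], [K=L]}} (3 elements).


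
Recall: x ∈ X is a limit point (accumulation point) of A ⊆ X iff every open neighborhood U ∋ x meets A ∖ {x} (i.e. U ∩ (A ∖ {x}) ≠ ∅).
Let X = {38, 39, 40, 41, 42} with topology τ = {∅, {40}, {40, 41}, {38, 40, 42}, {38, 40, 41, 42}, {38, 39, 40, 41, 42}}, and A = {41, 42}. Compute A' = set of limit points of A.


A' = {38, 39}

For each x ∈ X, list the open sets U ∈ τ with x ∈ U, then check whether U ∩ (A ∖ {x}) ≠ ∅ for every such U.
  x = 38: opens ∋ x are {38, 40, 42}, {38, 40, 41, 42}, {38, 39, 40, 41, 42}; each meets A ∖ {38}, so x IS a limit point.
  x = 39: opens ∋ x are {38, 39, 40, 41, 42}; each meets A ∖ {39}, so x IS a limit point.
  x = 40: open {40} ∋ x has {40} ∩ (A ∖ {40}) = ∅, so x is NOT a limit point.
  x = 41: open {40, 41} ∋ x has {40, 41} ∩ (A ∖ {41}) = ∅, so x is NOT a limit point.
  x = 42: open {38, 40, 42} ∋ x has {38, 40, 42} ∩ (A ∖ {42}) = ∅, so x is NOT a limit point.
Collecting: A' = {38, 39}.


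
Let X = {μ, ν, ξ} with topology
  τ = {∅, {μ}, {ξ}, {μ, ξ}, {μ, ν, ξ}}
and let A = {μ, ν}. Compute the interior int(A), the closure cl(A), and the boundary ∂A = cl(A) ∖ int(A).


int(A) = {μ}, cl(A) = {μ, ν}, ∂A = {ν}.

Closed sets in (X, τ) are complements of opens:
  closed(X, τ) = {∅, {ν}, {μ, ν}, {ν, ξ}, {μ, ν, ξ}}.
int(A) = ⋃ {U ∈ τ : U ⊆ A}. Opens contained in A: ∅, {μ}.
Taking the union of these: int(A) = {μ}.
cl(A) = ⋂ {C closed : A ⊆ C}. Closed sets containing A: {μ, ν}, {μ, ν, ξ}.
Intersecting these: cl(A) = {μ, ν}.
∂A = cl(A) ∖ int(A) = {μ, ν} ∖ {μ} = {ν}.


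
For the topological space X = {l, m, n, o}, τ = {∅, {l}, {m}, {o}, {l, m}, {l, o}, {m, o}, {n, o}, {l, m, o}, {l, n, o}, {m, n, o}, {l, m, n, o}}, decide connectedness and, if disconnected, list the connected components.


(X, τ) is disconnected; components = [{l}, {m}, {n, o}].

Find clopen sets (U ∈ τ with X ∖ U ∈ τ):
  U = ∅, X ∖ U = {l, m, n, o} — both open, so U is clopen.
  U = {l}, X ∖ U = {m, n, o} — both open, so U is clopen.
  U = {m}, X ∖ U = {l, n, o} — both open, so U is clopen.
  U = {l, m}, X ∖ U = {n, o} — both open, so U is clopen.
  U = {n, o}, X ∖ U = {l, m} — both open, so U is clopen.
  U = {l, n, o}, X ∖ U = {m} — both open, so U is clopen.
  U = {m, n, o}, X ∖ U = {l} — both open, so U is clopen.
  U = {l, m, n, o}, X ∖ U = ∅ — both open, so U is clopen.
Nontrivial clopen(s) exist: e.g. {l}. So (X, τ) is disconnected.
Compute connected components by grouping points that agree on all clopens:
  component: {l}
  component: {m}
  component: {n, o}


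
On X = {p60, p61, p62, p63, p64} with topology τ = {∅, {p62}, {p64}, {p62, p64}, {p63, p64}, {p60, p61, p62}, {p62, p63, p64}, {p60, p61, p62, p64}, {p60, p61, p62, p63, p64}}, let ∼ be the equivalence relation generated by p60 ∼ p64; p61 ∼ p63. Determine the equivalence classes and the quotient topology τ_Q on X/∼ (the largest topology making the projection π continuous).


X/∼ = {[p60=p64], [p61=p63], [p62]}; |τ_Q| = 3.

Equivalence classes: [p60=p64], [p61=p63], [p62].
Quotient map π: X → X/∼ sends p60 ↦ [p60=p64], p61 ↦ [p61=p63], p62 ↦ [p62], p63 ↦ [p61=p63], p64 ↦ [p60=p64].
For each subset V ⊆ X/∼, compute π^{-1}(V) ⊆ X and check whether π^{-1}(V) ∈ τ. V is open in τ_Q iff π^{-1}(V) ∈ τ.
  V = {}: π^{-1}(V) = ∅ ∈ τ ✓.
  V = {[p60=p64]}: π^{-1}(V) = {p60, p64} ∉ τ ✗.
  V = {[p61=p63]}: π^{-1}(V) = {p61, p63} ∉ τ ✗.
  V = {[p60=p64], [p61=p63]}: π^{-1}(V) = {p60, p61, p63, p64} ∉ τ ✗.
  V = {[p62]}: π^{-1}(V) = {p62} ∈ τ ✓.
  V = {[p60=p64], [p62]}: π^{-1}(V) = {p60, p62, p64} ∉ τ ✗.
  V = {[p61=p63], [p62]}: π^{-1}(V) = {p61, p62, p63} ∉ τ ✗.
  V = {[p60=p64], [p61=p63], [p62]}: π^{-1}(V) = {p60, p61, p62, p63, p64} ∈ τ ✓.
Open sets in the quotient: τ_Q = {{}, {[p62]}, {[p60=p64], [p61=p63], [p62]}} (3 elements).


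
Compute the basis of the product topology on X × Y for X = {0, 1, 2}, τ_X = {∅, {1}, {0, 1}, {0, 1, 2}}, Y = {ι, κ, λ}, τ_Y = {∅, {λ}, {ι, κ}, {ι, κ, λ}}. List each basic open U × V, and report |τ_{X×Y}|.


Basis B = {∅ × ∅, {1} × {λ}, {0, 1} × {λ}, {1} × {ι, κ}, {0, 1, 2} × {λ}, {1} × {ι, κ, λ}, {0, 1} × {ι, κ}, {0, 1} × {ι, κ, λ}, {0, 1, 2} × {ι, κ}, {0, 1, 2} × {ι, κ, λ}}; |τ_{X×Y}| = 16.

Enumerate products U × V with U ∈ τ_X, V ∈ τ_Y (deduplicated):
  ∅ × ∅ = {} (∅)
  {1} × {λ} = {(1,λ)}
  {0, 1} × {λ} = {(0,λ), (1,λ)}
  {1} × {ι, κ} = {(1,ι), (1,κ)}
  {0, 1, 2} × {λ} = {(0,λ), (1,λ), (2,λ)}
  {1} × {ι, κ, λ} = {(1,ι), (1,κ), (1,λ)}
  {0, 1} × {ι, κ} = {(0,ι), (0,κ), (1,ι), (1,κ)}
  {0, 1} × {ι, κ, λ} = {(0,ι), (0,κ), (0,λ), (1,ι), (1,κ), (1,λ)}
  {0, 1, 2} × {ι, κ} = {(0,ι), (0,κ), (1,ι), (1,κ), (2,ι), (2,κ)}
  {0, 1, 2} × {ι, κ, λ} = {(0,ι), (0,κ), (0,λ), (1,ι), (1,κ), (1,λ), (2,ι), (2,κ), (2,λ)}
These 10 distinct sets form the basis B.
Close under arbitrary unions to get τ_{X×Y}; counting gives |τ_{X×Y}| = 16.


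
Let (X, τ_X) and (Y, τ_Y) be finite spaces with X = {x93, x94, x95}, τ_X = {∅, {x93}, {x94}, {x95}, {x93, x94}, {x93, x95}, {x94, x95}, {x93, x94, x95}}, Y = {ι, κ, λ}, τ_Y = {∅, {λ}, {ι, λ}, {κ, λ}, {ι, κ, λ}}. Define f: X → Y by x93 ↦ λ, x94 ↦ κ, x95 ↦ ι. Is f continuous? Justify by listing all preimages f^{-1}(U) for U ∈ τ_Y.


f IS continuous.

Compute f^{-1}(U) for each U ∈ τ_Y:
  U = ∅: f^{-1}(U) = ∅ ∈ τ_X ✓.
  U = {λ}: f^{-1}(U) = {x93} ∈ τ_X ✓.
  U = {ι, λ}: f^{-1}(U) = {x93, x95} ∈ τ_X ✓.
  U = {κ, λ}: f^{-1}(U) = {x93, x94} ∈ τ_X ✓.
  U = {ι, κ, λ}: f^{-1}(U) = {x93, x94, x95} ∈ τ_X ✓.
Every preimage lies in τ_X, so f IS continuous.


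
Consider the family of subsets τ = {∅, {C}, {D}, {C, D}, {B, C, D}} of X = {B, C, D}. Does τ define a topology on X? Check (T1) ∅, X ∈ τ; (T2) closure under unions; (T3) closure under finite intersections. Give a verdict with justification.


τ IS a topology on X.

Axiom (T1): ∅ ∈ τ? Yes; X ∈ τ? Yes.
Axiom (T2/T3): check pairwise unions and intersections of members of τ.
All pairwise intersections and unions checked — each lies in τ. Therefore τ satisfies (T1), (T2), (T3): it IS a topology on X.


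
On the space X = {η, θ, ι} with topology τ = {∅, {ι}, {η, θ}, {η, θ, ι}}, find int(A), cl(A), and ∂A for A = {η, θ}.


int(A) = {η, θ}, cl(A) = {η, θ}, ∂A = ∅.

Closed sets in (X, τ) are complements of opens:
  closed(X, τ) = {∅, {ι}, {η, θ}, {η, θ, ι}}.
int(A) = ⋃ {U ∈ τ : U ⊆ A}. Opens contained in A: ∅, {η, θ}.
Taking the union of these: int(A) = {η, θ}.
cl(A) = ⋂ {C closed : A ⊆ C}. Closed sets containing A: {η, θ}, {η, θ, ι}.
Intersecting these: cl(A) = {η, θ}.
∂A = cl(A) ∖ int(A) = {η, θ} ∖ {η, θ} = ∅.


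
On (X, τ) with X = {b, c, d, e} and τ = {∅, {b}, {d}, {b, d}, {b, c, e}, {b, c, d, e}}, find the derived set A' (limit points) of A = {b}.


A' = {c, e}

For each x ∈ X, list the open sets U ∈ τ with x ∈ U, then check whether U ∩ (A ∖ {x}) ≠ ∅ for every such U.
  x = b: open {b} ∋ x has {b} ∩ (A ∖ {b}) = ∅, so x is NOT a limit point.
  x = c: opens ∋ x are {b, c, e}, {b, c, d, e}; each meets A ∖ {c}, so x IS a limit point.
  x = d: open {d} ∋ x has {d} ∩ (A ∖ {d}) = ∅, so x is NOT a limit point.
  x = e: opens ∋ x are {b, c, e}, {b, c, d, e}; each meets A ∖ {e}, so x IS a limit point.
Collecting: A' = {c, e}.


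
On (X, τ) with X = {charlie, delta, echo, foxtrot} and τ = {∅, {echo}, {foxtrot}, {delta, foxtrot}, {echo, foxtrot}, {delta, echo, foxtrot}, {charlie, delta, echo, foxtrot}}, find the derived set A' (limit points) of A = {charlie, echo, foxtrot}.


A' = {charlie, delta}

For each x ∈ X, list the open sets U ∈ τ with x ∈ U, then check whether U ∩ (A ∖ {x}) ≠ ∅ for every such U.
  x = charlie: opens ∋ x are {charlie, delta, echo, foxtrot}; each meets A ∖ {charlie}, so x IS a limit point.
  x = delta: opens ∋ x are {delta, foxtrot}, {delta, echo, foxtrot}, {charlie, delta, echo, foxtrot}; each meets A ∖ {delta}, so x IS a limit point.
  x = echo: open {echo} ∋ x has {echo} ∩ (A ∖ {echo}) = ∅, so x is NOT a limit point.
  x = foxtrot: open {foxtrot} ∋ x has {foxtrot} ∩ (A ∖ {foxtrot}) = ∅, so x is NOT a limit point.
Collecting: A' = {charlie, delta}.


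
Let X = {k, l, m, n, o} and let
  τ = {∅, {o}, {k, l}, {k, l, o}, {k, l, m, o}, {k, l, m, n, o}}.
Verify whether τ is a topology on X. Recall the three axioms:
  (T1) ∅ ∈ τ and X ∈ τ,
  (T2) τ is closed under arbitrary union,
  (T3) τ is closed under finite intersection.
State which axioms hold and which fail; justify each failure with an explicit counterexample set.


τ IS a topology on X.

Axiom (T1): ∅ ∈ τ? Yes; X ∈ τ? Yes.
Axiom (T2/T3): check pairwise unions and intersections of members of τ.
All pairwise intersections and unions checked — each lies in τ. Therefore τ satisfies (T1), (T2), (T3): it IS a topology on X.


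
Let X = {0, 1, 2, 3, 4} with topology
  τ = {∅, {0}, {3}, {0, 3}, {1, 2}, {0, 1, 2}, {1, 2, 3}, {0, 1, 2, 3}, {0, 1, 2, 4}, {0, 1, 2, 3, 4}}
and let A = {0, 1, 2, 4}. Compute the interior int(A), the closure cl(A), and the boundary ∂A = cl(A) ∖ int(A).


int(A) = {0, 1, 2, 4}, cl(A) = {0, 1, 2, 4}, ∂A = ∅.

Closed sets in (X, τ) are complements of opens:
  closed(X, τ) = {∅, {3}, {4}, {0, 4}, {3, 4}, {0, 3, 4}, {1, 2, 4}, {0, 1, 2, 4}, {1, 2, 3, 4}, {0, 1, 2, 3, 4}}.
int(A) = ⋃ {U ∈ τ : U ⊆ A}. Opens contained in A: ∅, {0}, {1, 2}, {0, 1, 2}, {0, 1, 2, 4}.
Taking the union of these: int(A) = {0, 1, 2, 4}.
cl(A) = ⋂ {C closed : A ⊆ C}. Closed sets containing A: {0, 1, 2, 4}, {0, 1, 2, 3, 4}.
Intersecting these: cl(A) = {0, 1, 2, 4}.
∂A = cl(A) ∖ int(A) = {0, 1, 2, 4} ∖ {0, 1, 2, 4} = ∅.


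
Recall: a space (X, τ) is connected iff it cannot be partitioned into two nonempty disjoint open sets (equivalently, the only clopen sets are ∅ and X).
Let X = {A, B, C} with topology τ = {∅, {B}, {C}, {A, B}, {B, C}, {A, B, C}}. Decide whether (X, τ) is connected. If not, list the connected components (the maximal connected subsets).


(X, τ) is disconnected; components = [{C}, {A, B}].

Find clopen sets (U ∈ τ with X ∖ U ∈ τ):
  U = ∅, X ∖ U = {A, B, C} — both open, so U is clopen.
  U = {C}, X ∖ U = {A, B} — both open, so U is clopen.
  U = {A, B}, X ∖ U = {C} — both open, so U is clopen.
  U = {A, B, C}, X ∖ U = ∅ — both open, so U is clopen.
Nontrivial clopen(s) exist: e.g. {C}. So (X, τ) is disconnected.
Compute connected components by grouping points that agree on all clopens:
  component: {C}
  component: {A, B}
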